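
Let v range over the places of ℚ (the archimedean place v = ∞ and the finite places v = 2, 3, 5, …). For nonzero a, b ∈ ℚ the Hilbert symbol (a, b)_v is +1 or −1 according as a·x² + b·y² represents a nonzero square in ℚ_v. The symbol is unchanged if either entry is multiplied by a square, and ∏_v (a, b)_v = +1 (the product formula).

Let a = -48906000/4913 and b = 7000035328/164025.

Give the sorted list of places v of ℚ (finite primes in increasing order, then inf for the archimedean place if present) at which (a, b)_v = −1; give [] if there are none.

(a, b) ≡ (-230945, 1708993) mod (ℚ^×)²; places V = {2, 3, 5, 11, 13, 17, 19, 37, ∞}.
(a,b)_13: α=1, u≡8; β=1, v≡11 (mod 13); (8|13)=-1, (11|13)=-1; sign (−1)^0·-1^1·-1^1 = +1.
(a,b)_37: α=0, u≡36; β=1, v≡29 (mod 37); (36|37)=+1, (29|37)=-1; sign (−1)^0·+1^1·-1^0 = +1.
(a,b)_∞: sgn(-230945)=−, sgn(1708993)=+, so +1.
(a,b)_2: α=4, β=12; u≡7, v≡1 (mod 8); ε(u)ε(v)=1·0, αω(v)=4·0, βω(u)=12·0; sum ≡ 0  ⇒  +1.
(a,b)_3: α=2, u≡1; β=-8, v≡1 (mod 3); (1|3)=+1, (1|3)=+1; sign (−1)^0·+1^-8·+1^2 = +1.
(a,b)_17: α=-3, u≡8; β=1, v≡1 (mod 17); (8|17)=+1, (1|17)=+1; sign (−1)^0·+1^1·+1^-3 = +1.
(a,b)_5: α=3, u≡4; β=-2, v≡3 (mod 5); (4|5)=+1, (3|5)=-1; sign (−1)^0·+1^-2·-1^3 = -1.
(a,b)_19: α=1, u≡4; β=1, v≡4 (mod 19); (4|19)=+1, (4|19)=+1; sign (−1)^1·+1^1·+1^1 = -1.
(a,b)_11: α=1, u≡5; β=1, v≡10 (mod 11); (5|11)=+1, (10|11)=-1; sign (−1)^1·+1^1·-1^1 = +1.
(-230945, 1708993 / ℚ) ramifies at {5, 19}: a division algebra.

[5, 19]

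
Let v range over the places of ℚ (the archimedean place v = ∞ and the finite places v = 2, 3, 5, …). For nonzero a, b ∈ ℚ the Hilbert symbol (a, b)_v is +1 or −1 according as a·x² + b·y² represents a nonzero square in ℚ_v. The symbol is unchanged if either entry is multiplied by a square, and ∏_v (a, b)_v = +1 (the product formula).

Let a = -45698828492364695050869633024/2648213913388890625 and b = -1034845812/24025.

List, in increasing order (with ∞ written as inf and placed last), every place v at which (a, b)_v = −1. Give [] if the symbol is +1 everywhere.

Mod squares: a ≡ -2431, b ≡ -77. Check v ∈ {∞, 2, 3, 5, 7, 11, 13, 17, 19, 23, 31, 47}.
v=19: a=19^-2·(≡4), b=19^0·(≡2) mod 19; (4|19)=+1, (2|19)=-1; (−1)^{-2·0·9}·(+1)^0·(-1)^-2 = +1.
v=11: a=11^3·(≡8), b=11^1·(≡3) mod 11; (8|11)=-1, (3|11)=+1; (−1)^{3·1·5}·(-1)^1·(+1)^3 = +1.
v=2: v_2(a)=12, v_2(b)=2; units ≡ 1, 3 (mod 8); ε·ε+αω+βω = 0·1+12·1+2·0 ≡ 0  ⇒  (a,b)_2 = +1.
v=17: a=17^1·(≡3), b=17^0·(≡4) mod 17; (3|17)=-1, (4|17)=+1; (−1)^{1·0·8}·(-1)^0·(+1)^1 = +1.
v=23: a=23^-2·(≡19), b=23^0·(≡5) mod 23; (19|23)=-1, (5|23)=-1; (−1)^{-2·0·11}·(-1)^0·(-1)^-2 = +1.
v=∞: -2431 < 0 and -77 < 0  ⇒  (a,b)_∞ = -1.
v=47: a=47^6·(≡33), b=47^2·(≡27) mod 47; (33|47)=-1, (27|47)=+1; (−1)^{6·2·23}·(-1)^2·(+1)^6 = +1.
v=7: a=7^0·(≡5), b=7^1·(≡5) mod 7; (5|7)=-1, (5|7)=-1; (−1)^{0·1·3}·(-1)^1·(-1)^0 = -1.
v=5: a=5^-6·(≡4), b=5^-2·(≡3) mod 5; (4|5)=+1, (3|5)=-1; (−1)^{-6·-2·2}·(+1)^-2·(-1)^-6 = +1.
v=13: a=13^7·(≡6), b=13^2·(≡3) mod 13; (6|13)=-1, (3|13)=+1; (−1)^{7·2·6}·(-1)^2·(+1)^7 = +1.
v=3: a=3^6·(≡2), b=3^2·(≡1) mod 3; (2|3)=-1, (1|3)=+1; (−1)^{6·2·1}·(-1)^2·(+1)^6 = +1.
v=31: a=31^-6·(≡28), b=31^-2·(≡5) mod 31; (28|31)=+1, (5|31)=+1; (−1)^{-6·-2·15}·(+1)^-2·(+1)^-6 = +1.
|Ram(-2431, -77)| = 2, even; anisotropic at {7, ∞}.

[7, inf]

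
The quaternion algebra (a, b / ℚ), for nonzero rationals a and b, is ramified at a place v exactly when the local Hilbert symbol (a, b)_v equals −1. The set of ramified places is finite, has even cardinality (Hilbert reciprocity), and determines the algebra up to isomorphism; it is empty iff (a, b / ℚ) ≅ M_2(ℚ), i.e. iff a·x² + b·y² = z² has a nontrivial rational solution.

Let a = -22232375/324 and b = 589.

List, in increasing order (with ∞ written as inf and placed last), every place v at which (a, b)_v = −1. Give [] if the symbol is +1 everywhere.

[11, 23]

(a, b) ≡ (-889295, 589) mod (ℚ^×)²; places V = {2, 3, 5, 11, 19, 23, 31, 37, ∞}.
(a,b)_∞: sgn(-889295)=−, sgn(589)=+, so +1.
(a,b)_5: α=3, u≡4; β=0, v≡4 (mod 5); (4|5)=+1, (4|5)=+1; sign (−1)^0·+1^0·+1^3 = +1.
(a,b)_31: α=0, u≡8; β=1, v≡19 (mod 31); (8|31)=+1, (19|31)=+1; sign (−1)^0·+1^1·+1^0 = +1.
(a,b)_2: α=-2, β=0; u≡1, v≡5 (mod 8); ε(u)ε(v)=0·0, αω(v)=-2·1, βω(u)=0·0; sum ≡ 0  ⇒  +1.
(a,b)_19: α=1, u≡9; β=1, v≡12 (mod 19); (9|19)=+1, (12|19)=-1; sign (−1)^1·+1^1·-1^1 = +1.
(a,b)_37: α=1, u≡20; β=0, v≡34 (mod 37); (20|37)=-1, (34|37)=+1; sign (−1)^0·-1^0·+1^1 = +1.
(a,b)_23: α=1, u≡21; β=0, v≡14 (mod 23); (21|23)=-1, (14|23)=-1; sign (−1)^0·-1^0·-1^1 = -1.
(a,b)_3: α=-4, u≡1; β=0, v≡1 (mod 3); (1|3)=+1, (1|3)=+1; sign (−1)^0·+1^0·+1^-4 = +1.
(a,b)_11: α=1, u≡3; β=0, v≡6 (mod 11); (3|11)=+1, (6|11)=-1; sign (−1)^0·+1^0·-1^1 = -1.
|Ram(-889295, 589)| = 2, even; anisotropic at {11, 23}.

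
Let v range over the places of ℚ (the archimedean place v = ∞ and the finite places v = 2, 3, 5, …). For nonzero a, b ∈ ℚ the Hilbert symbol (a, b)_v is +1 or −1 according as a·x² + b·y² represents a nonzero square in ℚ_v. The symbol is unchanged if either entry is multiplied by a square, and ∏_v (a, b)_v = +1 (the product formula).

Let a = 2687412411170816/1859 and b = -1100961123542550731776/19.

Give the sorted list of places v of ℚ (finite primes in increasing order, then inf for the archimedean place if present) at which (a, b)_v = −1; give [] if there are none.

[7, 11, 19, 23]

(a, b) ≡ (60214, -7429) mod (ℚ^×)²; places V = {2, 7, 11, 13, 17, 19, 23, ∞}.
(a,b)_17: α=3, u≡12; β=5, v≡10 (mod 17); (12|17)=-1, (10|17)=-1; sign (−1)^0·-1^5·-1^3 = +1.
(a,b)_13: α=-2, u≡11; β=0, v≡6 (mod 13); (11|13)=-1, (6|13)=-1; sign (−1)^0·-1^0·-1^-2 = +1.
(a,b)_23: α=3, u≡11; β=5, v≡22 (mod 23); (11|23)=-1, (22|23)=-1; sign (−1)^1·-1^5·-1^3 = -1.
(a,b)_7: α=3, u≡6; β=6, v≡6 (mod 7); (6|7)=-1, (6|7)=-1; sign (−1)^0·-1^6·-1^3 = -1.
(a,b)_11: α=-1, u≡8; β=0, v≡6 (mod 11); (8|11)=-1, (6|11)=-1; sign (−1)^0·-1^0·-1^-1 = -1.
(a,b)_2: α=17, β=10; u≡3, v≡3 (mod 8); ε(u)ε(v)=1·1, αω(v)=17·1, βω(u)=10·1; sum ≡ 0  ⇒  +1.
(a,b)_19: α=0, u≡3; β=-1, v≡14 (mod 19); (3|19)=-1, (14|19)=-1; sign (−1)^0·-1^-1·-1^0 = -1.
(a,b)_∞: sgn(60214)=+, sgn(-7429)=−, so +1.
Ram(60214, -7429) = {7, 11, 19, 23}; no ℚ_7-point on the conic.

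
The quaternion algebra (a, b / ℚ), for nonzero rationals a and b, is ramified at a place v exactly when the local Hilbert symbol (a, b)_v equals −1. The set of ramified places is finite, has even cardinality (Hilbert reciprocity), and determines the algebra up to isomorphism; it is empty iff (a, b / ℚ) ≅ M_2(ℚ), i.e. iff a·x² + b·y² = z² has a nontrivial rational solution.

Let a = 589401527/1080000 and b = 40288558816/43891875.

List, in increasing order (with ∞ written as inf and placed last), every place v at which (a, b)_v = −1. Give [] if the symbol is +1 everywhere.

[2, 37]

Mod squares: a ≡ 86469, b ≡ 172938. Check v ∈ {∞, 2, 3, 5, 11, 13, 17, 19, 37, 41}.
v=17: a=17^0·(≡5), b=17^-2·(≡3) mod 17; (5|17)=-1, (3|17)=-1; (−1)^{0·-2·8}·(-1)^-2·(-1)^0 = +1.
v=5: a=5^-4·(≡4), b=5^-4·(≡3) mod 5; (4|5)=+1, (3|5)=-1; (−1)^{-4·-4·2}·(+1)^-4·(-1)^-4 = +1.
v=19: a=19^1·(≡2), b=19^3·(≡17) mod 19; (2|19)=-1, (17|19)=+1; (−1)^{1·3·9}·(-1)^3·(+1)^1 = +1.
v=3: a=3^-3·(≡2), b=3^-5·(≡1) mod 3; (2|3)=-1, (1|3)=+1; (−1)^{-3·-5·1}·(-1)^-5·(+1)^-3 = +1.
v=2: v_2(a)=-6, v_2(b)=5; units ≡ 5, 5 (mod 8); ε·ε+αω+βω = 0·0+-6·1+5·1 ≡ 1  ⇒  (a,b)_2 = -1.
v=13: a=13^2·(≡5), b=13^0·(≡12) mod 13; (5|13)=-1, (12|13)=+1; (−1)^{2·0·6}·(-1)^0·(+1)^2 = +1.
v=37: a=37^1·(≡23), b=37^1·(≡34) mod 37; (23|37)=-1, (34|37)=+1; (−1)^{1·1·18}·(-1)^1·(+1)^1 = -1.
v=41: a=41^1·(≡40), b=41^1·(≡39) mod 41; (40|41)=+1, (39|41)=+1; (−1)^{1·1·20}·(+1)^1·(+1)^1 = +1.
v=11: a=11^2·(≡5), b=11^2·(≡10) mod 11; (5|11)=+1, (10|11)=-1; (−1)^{2·2·5}·(+1)^2·(-1)^2 = +1.
v=∞: 86469 > 0 and 172938 > 0  ⇒  (a,b)_∞ = +1.
Ram(86469, 172938) = {2, 37}; no ℚ_2-point on the conic.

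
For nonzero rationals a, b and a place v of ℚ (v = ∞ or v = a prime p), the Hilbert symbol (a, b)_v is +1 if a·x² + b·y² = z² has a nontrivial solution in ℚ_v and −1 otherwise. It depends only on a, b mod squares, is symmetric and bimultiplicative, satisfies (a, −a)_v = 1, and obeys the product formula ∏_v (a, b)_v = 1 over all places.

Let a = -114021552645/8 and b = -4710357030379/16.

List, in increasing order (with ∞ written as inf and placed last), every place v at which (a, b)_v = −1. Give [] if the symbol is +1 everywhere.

(a, b) ≡ (-10010, -91) mod (ℚ^×)²; places V = {2, 3, 5, 7, 11, 13, 37, 43, ∞}.
(a,b)_37: α=2, u≡2; β=2, v≡15 (mod 37); (2|37)=-1, (15|37)=-1; sign (−1)^0·-1^2·-1^2 = +1.
(a,b)_∞: sgn(-10010)=−, sgn(-91)=−, so -1.
(a,b)_5: α=1, u≡2; β=0, v≡1 (mod 5); (2|5)=-1, (1|5)=+1; sign (−1)^0·-1^0·+1^1 = +1.
(a,b)_11: α=1, u≡5; β=2, v≡10 (mod 11); (5|11)=+1, (10|11)=-1; sign (−1)^0·+1^2·-1^1 = -1.
(a,b)_3: α=2, u≡1; β=0, v≡2 (mod 3); (1|3)=+1, (2|3)=-1; sign (−1)^0·+1^0·-1^2 = +1.
(a,b)_43: α=2, u≡21; β=2, v≡31 (mod 43); (21|43)=+1, (31|43)=+1; sign (−1)^0·+1^2·+1^2 = +1.
(a,b)_2: α=-3, β=-4; u≡3, v≡5 (mod 8); ε(u)ε(v)=1·0, αω(v)=-3·1, βω(u)=-4·1; sum ≡ 1  ⇒  -1.
(a,b)_7: α=1, u≡6; β=1, v≡4 (mod 7); (6|7)=-1, (4|7)=+1; sign (−1)^1·-1^1·+1^1 = +1.
(a,b)_13: α=1, u≡9; β=3, v≡5 (mod 13); (9|13)=+1, (5|13)=-1; sign (−1)^0·+1^3·-1^1 = -1.
(-10010, -91 / ℚ) ramifies at {2, 11, 13, ∞}: a division algebra.

[2, 11, 13, inf]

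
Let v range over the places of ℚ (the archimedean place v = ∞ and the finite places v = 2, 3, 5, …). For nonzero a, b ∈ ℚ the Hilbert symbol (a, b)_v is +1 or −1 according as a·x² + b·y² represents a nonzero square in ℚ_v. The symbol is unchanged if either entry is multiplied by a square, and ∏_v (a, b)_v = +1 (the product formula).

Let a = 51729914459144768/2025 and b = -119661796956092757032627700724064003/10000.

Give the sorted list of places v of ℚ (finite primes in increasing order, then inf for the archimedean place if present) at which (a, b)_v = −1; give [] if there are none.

[7, 31]

(a, b) ≡ (8897, -22162427) mod (ℚ^×)²; places V = {2, 3, 5, 7, 11, 31, 41, 47, 53, ∞}.
(a,b)_11: α=4, u≡1; β=6, v≡8 (mod 11); (1|11)=+1, (8|11)=-1; sign (−1)^0·+1^6·-1^4 = +1.
(a,b)_∞: sgn(8897)=+, sgn(-22162427)=−, so +1.
(a,b)_3: α=-4, u≡2; β=0, v≡1 (mod 3); (2|3)=-1, (1|3)=+1; sign (−1)^0·-1^0·+1^-4 = +1.
(a,b)_41: α=1, u≡12; β=3, v≡12 (mod 41); (12|41)=-1, (12|41)=-1; sign (−1)^0·-1^3·-1^1 = +1.
(a,b)_5: α=-2, u≡3; β=-4, v≡2 (mod 5); (3|5)=-1, (2|5)=-1; sign (−1)^0·-1^-4·-1^-2 = +1.
(a,b)_2: α=6, β=-4; u≡1, v≡5 (mod 8); ε(u)ε(v)=0·0, αω(v)=6·1, βω(u)=-4·0; sum ≡ 0  ⇒  +1.
(a,b)_7: α=1, u≡1; β=3, v≡2 (mod 7); (1|7)=+1, (2|7)=+1; sign (−1)^1·+1^3·+1^1 = -1.
(a,b)_31: α=1, u≡25; β=3, v≡20 (mod 31); (25|31)=+1, (20|31)=+1; sign (−1)^1·+1^3·+1^1 = -1.
(a,b)_47: α=2, u≡37; β=5, v≡11 (mod 47); (37|47)=+1, (11|47)=-1; sign (−1)^0·+1^5·-1^2 = +1.
(a,b)_53: α=2, u≡10; β=5, v≡4 (mod 53); (10|53)=+1, (4|53)=+1; sign (−1)^0·+1^5·+1^2 = +1.
|Ram(8897, -22162427)| = 2, even; anisotropic at {7, 31}.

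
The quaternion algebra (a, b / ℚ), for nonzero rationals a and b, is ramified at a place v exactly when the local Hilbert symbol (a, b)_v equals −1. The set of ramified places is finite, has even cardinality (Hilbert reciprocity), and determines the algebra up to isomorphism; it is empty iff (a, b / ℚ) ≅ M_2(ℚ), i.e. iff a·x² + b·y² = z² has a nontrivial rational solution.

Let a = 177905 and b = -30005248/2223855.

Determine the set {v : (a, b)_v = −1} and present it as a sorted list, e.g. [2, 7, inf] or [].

Mod squares: a ≡ 177905, b ≡ -56810. Check v ∈ {∞, 2, 3, 5, 7, 13, 17, 19, 23}.
v=19: a=19^0·(≡8), b=19^-1·(≡13) mod 19; (8|19)=-1, (13|19)=-1; (−1)^{0·-1·9}·(-1)^-1·(-1)^0 = -1.
v=13: a=13^1·(≡9), b=13^1·(≡8) mod 13; (9|13)=+1, (8|13)=-1; (−1)^{1·1·6}·(+1)^1·(-1)^1 = -1.
v=5: a=5^1·(≡1), b=5^-1·(≡2) mod 5; (1|5)=+1, (2|5)=-1; (−1)^{1·-1·2}·(+1)^-1·(-1)^1 = -1.
v=3: a=3^0·(≡2), b=3^-4·(≡1) mod 3; (2|3)=-1, (1|3)=+1; (−1)^{0·-4·1}·(-1)^-4·(+1)^0 = +1.
v=23: a=23^1·(≡7), b=23^1·(≡21) mod 23; (7|23)=-1, (21|23)=-1; (−1)^{1·1·11}·(-1)^1·(-1)^1 = -1.
v=∞: 177905 > 0 and -56810 < 0  ⇒  (a,b)_∞ = +1.
v=7: a=7^1·(≡5), b=7^2·(≡2) mod 7; (5|7)=-1, (2|7)=+1; (−1)^{1·2·3}·(-1)^2·(+1)^1 = +1.
v=17: a=17^1·(≡10), b=17^-2·(≡13) mod 17; (10|17)=-1, (13|17)=+1; (−1)^{1·-2·8}·(-1)^-2·(+1)^1 = +1.
v=2: v_2(a)=0, v_2(b)=11; units ≡ 1, 3 (mod 8); ε·ε+αω+βω = 0·1+0·1+11·0 ≡ 0  ⇒  (a,b)_2 = +1.
Ram(177905, -56810) = {5, 13, 19, 23}; no ℚ_5-point on the conic.

[5, 13, 19, 23]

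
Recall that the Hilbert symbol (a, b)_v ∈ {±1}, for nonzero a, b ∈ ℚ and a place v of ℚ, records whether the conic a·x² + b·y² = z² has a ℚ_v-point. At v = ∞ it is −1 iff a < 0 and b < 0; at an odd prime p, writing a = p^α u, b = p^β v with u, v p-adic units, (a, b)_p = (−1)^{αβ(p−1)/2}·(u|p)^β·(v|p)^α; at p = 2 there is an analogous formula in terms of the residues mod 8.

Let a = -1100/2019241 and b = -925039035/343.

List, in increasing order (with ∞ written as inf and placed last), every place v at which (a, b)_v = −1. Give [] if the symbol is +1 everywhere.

Mod squares: a ≡ -11, b ≡ -24605. Check v ∈ {∞, 2, 3, 5, 7, 11, 19, 29, 37}.
v=29: a=29^-2·(≡19), b=29^0·(≡16) mod 29; (19|29)=-1, (16|29)=+1; (−1)^{-2·0·14}·(-1)^0·(+1)^-2 = +1.
v=3: a=3^0·(≡1), b=3^6·(≡1) mod 3; (1|3)=+1, (1|3)=+1; (−1)^{0·6·1}·(+1)^6·(+1)^0 = +1.
v=11: a=11^1·(≡8), b=11^0·(≡7) mod 11; (8|11)=-1, (7|11)=-1; (−1)^{1·0·5}·(-1)^0·(-1)^1 = -1.
v=19: a=19^0·(≡12), b=19^3·(≡16) mod 19; (12|19)=-1, (16|19)=+1; (−1)^{0·3·9}·(-1)^3·(+1)^0 = -1.
v=7: a=7^-4·(≡6), b=7^-3·(≡3) mod 7; (6|7)=-1, (3|7)=-1; (−1)^{-4·-3·3}·(-1)^-3·(-1)^-4 = -1.
v=5: a=5^2·(≡1), b=5^1·(≡1) mod 5; (1|5)=+1, (1|5)=+1; (−1)^{2·1·2}·(+1)^1·(+1)^2 = +1.
v=∞: -11 < 0 and -24605 < 0  ⇒  (a,b)_∞ = -1.
v=37: a=37^0·(≡28), b=37^1·(≡3) mod 37; (28|37)=+1, (3|37)=+1; (−1)^{0·1·18}·(+1)^1·(+1)^0 = +1.
v=2: v_2(a)=2, v_2(b)=0; units ≡ 5, 3 (mod 8); ε·ε+αω+βω = 0·1+2·1+0·1 ≡ 0  ⇒  (a,b)_2 = +1.
(-11, -24605 / ℚ) ramifies at {7, 11, 19, ∞}: a division algebra.

[7, 11, 19, inf]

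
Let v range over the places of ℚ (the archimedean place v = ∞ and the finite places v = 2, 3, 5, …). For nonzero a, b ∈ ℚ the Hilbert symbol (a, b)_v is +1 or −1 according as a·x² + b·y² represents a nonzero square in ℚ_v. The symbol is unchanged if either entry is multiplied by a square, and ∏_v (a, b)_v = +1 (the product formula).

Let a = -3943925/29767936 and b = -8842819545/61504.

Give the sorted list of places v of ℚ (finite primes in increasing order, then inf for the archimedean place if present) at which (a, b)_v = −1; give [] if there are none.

[2, 5, 23, inf]

(a, b) ≡ (-437, -105) mod (ℚ^×)²; places V = {2, 3, 5, 7, 11, 19, 23, 31, ∞}.
(a,b)_∞: sgn(-437)=−, sgn(-105)=−, so -1.
(a,b)_3: α=0, u≡1; β=3, v≡1 (mod 3); (1|3)=+1, (1|3)=+1; sign (−1)^0·+1^3·+1^0 = +1.
(a,b)_31: α=-2, u≡16; β=-2, v≡25 (mod 31); (16|31)=+1, (25|31)=+1; sign (−1)^0·+1^-2·+1^-2 = +1.
(a,b)_19: α=3, u≡10; β=2, v≡6 (mod 19); (10|19)=-1, (6|19)=+1; sign (−1)^0·-1^2·+1^3 = +1.
(a,b)_11: α=-2, u≡4; β=0, v≡4 (mod 11); (4|11)=+1, (4|11)=+1; sign (−1)^0·+1^0·+1^-2 = +1.
(a,b)_2: α=-8, β=-6; u≡3, v≡7 (mod 8); ε(u)ε(v)=1·1, αω(v)=-8·0, βω(u)=-6·1; sum ≡ 1  ⇒  -1.
(a,b)_5: α=2, u≡3; β=1, v≡4 (mod 5); (3|5)=-1, (4|5)=+1; sign (−1)^0·-1^1·+1^2 = -1.
(a,b)_7: α=0, u≡4; β=3, v≡5 (mod 7); (4|7)=+1, (5|7)=-1; sign (−1)^0·+1^3·-1^0 = +1.
(a,b)_23: α=1, u≡18; β=2, v≡21 (mod 23); (18|23)=+1, (21|23)=-1; sign (−1)^0·+1^2·-1^1 = -1.
Ram(-437, -105) = {2, 5, 23, ∞}; no ℚ_2-point on the conic.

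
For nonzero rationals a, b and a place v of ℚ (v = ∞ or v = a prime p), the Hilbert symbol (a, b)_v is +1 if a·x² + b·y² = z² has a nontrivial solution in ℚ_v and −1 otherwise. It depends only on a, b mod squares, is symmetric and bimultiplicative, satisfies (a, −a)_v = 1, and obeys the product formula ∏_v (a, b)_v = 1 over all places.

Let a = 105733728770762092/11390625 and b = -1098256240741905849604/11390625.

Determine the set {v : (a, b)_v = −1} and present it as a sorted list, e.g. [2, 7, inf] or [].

(a, b) ≡ (43, -446641) mod (ℚ^×)²; places V = {2, 3, 5, 7, 11, 13, 17, 31, 43, 47, ∞}.
(a,b)_13: α=2, u≡4; β=3, v≡2 (mod 13); (4|13)=+1, (2|13)=-1; sign (−1)^0·+1^3·-1^2 = +1.
(a,b)_∞: sgn(43)=+, sgn(-446641)=−, so +1.
(a,b)_7: α=2, u≡2; β=2, v≡2 (mod 7); (2|7)=+1, (2|7)=+1; sign (−1)^0·+1^2·+1^2 = +1.
(a,b)_43: α=1, u≡25; β=1, v≡2 (mod 43); (25|43)=+1, (2|43)=-1; sign (−1)^1·+1^1·-1^1 = +1.
(a,b)_47: α=2, u≡41; β=3, v≡10 (mod 47); (41|47)=-1, (10|47)=-1; sign (−1)^0·-1^3·-1^2 = -1.
(a,b)_5: α=-6, u≡3; β=-6, v≡4 (mod 5); (3|5)=-1, (4|5)=+1; sign (−1)^0·-1^-6·+1^-6 = +1.
(a,b)_3: α=-6, u≡1; β=-6, v≡2 (mod 3); (1|3)=+1, (2|3)=-1; sign (−1)^0·+1^-6·-1^-6 = +1.
(a,b)_2: α=2, β=2; u≡3, v≡7 (mod 8); ε(u)ε(v)=1·1, αω(v)=2·0, βω(u)=2·1; sum ≡ 1  ⇒  -1.
(a,b)_31: α=2, u≡3; β=2, v≡25 (mod 31); (3|31)=-1, (25|31)=+1; sign (−1)^0·-1^2·+1^2 = +1.
(a,b)_17: α=2, u≡1; β=3, v≡1 (mod 17); (1|17)=+1, (1|17)=+1; sign (−1)^0·+1^3·+1^2 = +1.
(a,b)_11: α=2, u≡7; β=2, v≡1 (mod 11); (7|11)=-1, (1|11)=+1; sign (−1)^0·-1^2·+1^2 = +1.
Ram(43, -446641) = {2, 47}; no ℚ_2-point on the conic.

[2, 47]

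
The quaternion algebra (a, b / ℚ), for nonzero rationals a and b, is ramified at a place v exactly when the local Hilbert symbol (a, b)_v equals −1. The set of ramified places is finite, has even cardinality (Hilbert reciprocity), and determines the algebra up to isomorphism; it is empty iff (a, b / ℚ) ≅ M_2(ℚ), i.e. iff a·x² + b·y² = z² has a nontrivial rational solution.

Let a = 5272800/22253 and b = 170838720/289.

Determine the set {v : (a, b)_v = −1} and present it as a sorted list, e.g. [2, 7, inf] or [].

[7, 11]

Mod squares: a ≡ 6006, b ≡ 195. Check v ∈ {∞, 2, 3, 5, 7, 11, 13, 17}.
v=∞: 6006 > 0 and 195 > 0  ⇒  (a,b)_∞ = +1.
v=17: a=17^-2·(≡7), b=17^-2·(≡8) mod 17; (7|17)=-1, (8|17)=+1; (−1)^{-2·-2·8}·(-1)^-2·(+1)^-2 = +1.
v=5: a=5^2·(≡4), b=5^1·(≡1) mod 5; (4|5)=+1, (1|5)=+1; (−1)^{2·1·2}·(+1)^1·(+1)^2 = +1.
v=2: v_2(a)=5, v_2(b)=6; units ≡ 3, 3 (mod 8); ε·ε+αω+βω = 1·1+5·1+6·1 ≡ 0  ⇒  (a,b)_2 = +1.
v=3: a=3^1·(≡1), b=3^5·(≡2) mod 3; (1|3)=+1, (2|3)=-1; (−1)^{1·5·1}·(+1)^5·(-1)^1 = +1.
v=7: a=7^-1·(≡1), b=7^0·(≡5) mod 7; (1|7)=+1, (5|7)=-1; (−1)^{-1·0·3}·(+1)^0·(-1)^-1 = -1.
v=13: a=13^3·(≡6), b=13^3·(≡11) mod 13; (6|13)=-1, (11|13)=-1; (−1)^{3·3·6}·(-1)^3·(-1)^3 = +1.
v=11: a=11^-1·(≡6), b=11^0·(≡10) mod 11; (6|11)=-1, (10|11)=-1; (−1)^{-1·0·5}·(-1)^0·(-1)^-1 = -1.
(6006, 195 / ℚ) ramifies at {7, 11}: a division algebra.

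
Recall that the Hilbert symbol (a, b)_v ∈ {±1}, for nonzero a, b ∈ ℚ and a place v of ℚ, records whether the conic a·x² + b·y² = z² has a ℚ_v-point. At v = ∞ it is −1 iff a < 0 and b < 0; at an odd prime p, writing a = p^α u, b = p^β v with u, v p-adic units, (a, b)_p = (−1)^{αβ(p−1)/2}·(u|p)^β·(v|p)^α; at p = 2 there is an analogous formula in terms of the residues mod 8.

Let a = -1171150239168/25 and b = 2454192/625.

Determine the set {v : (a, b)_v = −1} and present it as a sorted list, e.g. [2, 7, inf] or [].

(a, b) ≡ (-7, 17043) mod (ℚ^×)²; places V = {2, 3, 5, 7, 13, 19, 23, ∞}.
(a,b)_13: α=2, u≡8; β=1, v≡11 (mod 13); (8|13)=-1, (11|13)=-1; sign (−1)^0·-1^1·-1^2 = -1.
(a,b)_5: α=-2, u≡2; β=-4, v≡2 (mod 5); (2|5)=-1, (2|5)=-1; sign (−1)^0·-1^-4·-1^-2 = +1.
(a,b)_19: α=2, u≡2; β=1, v≡16 (mod 19); (2|19)=-1, (16|19)=+1; sign (−1)^0·-1^1·+1^2 = -1.
(a,b)_3: α=4, u≡2; β=3, v≡2 (mod 3); (2|3)=-1, (2|3)=-1; sign (−1)^0·-1^3·-1^4 = -1.
(a,b)_∞: sgn(-7)=−, sgn(17043)=+, so +1.
(a,b)_23: α=2, u≡16; β=1, v≡19 (mod 23); (16|23)=+1, (19|23)=-1; sign (−1)^0·+1^1·-1^2 = +1.
(a,b)_2: α=6, β=4; u≡1, v≡3 (mod 8); ε(u)ε(v)=0·1, αω(v)=6·1, βω(u)=4·0; sum ≡ 0  ⇒  +1.
(a,b)_7: α=1, u≡5; β=0, v≡3 (mod 7); (5|7)=-1, (3|7)=-1; sign (−1)^0·-1^0·-1^1 = -1.
Ram(-7, 17043) = {3, 7, 13, 19}; no ℚ_3-point on the conic.

[3, 7, 13, 19]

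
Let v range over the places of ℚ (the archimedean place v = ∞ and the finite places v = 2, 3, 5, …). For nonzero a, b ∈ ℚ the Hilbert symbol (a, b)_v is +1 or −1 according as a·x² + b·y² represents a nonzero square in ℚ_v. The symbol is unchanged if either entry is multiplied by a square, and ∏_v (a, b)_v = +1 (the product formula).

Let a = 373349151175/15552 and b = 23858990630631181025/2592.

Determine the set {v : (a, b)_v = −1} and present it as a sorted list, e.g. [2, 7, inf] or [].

[2, 7, 11, 19]

Mod squares: a ≡ 21, b ≡ 418. Check v ∈ {∞, 2, 3, 5, 7, 11, 13, 17, 19}.
v=3: a=3^-5·(≡1), b=3^-4·(≡1) mod 3; (1|3)=+1, (1|3)=+1; (−1)^{-5·-4·1}·(+1)^-4·(+1)^-5 = +1.
v=∞: 21 > 0 and 418 > 0  ⇒  (a,b)_∞ = +1.
v=19: a=19^2·(≡8), b=19^5·(≡13) mod 19; (8|19)=-1, (13|19)=-1; (−1)^{2·5·9}·(-1)^5·(-1)^2 = -1.
v=2: v_2(a)=-6, v_2(b)=-5; units ≡ 5, 1 (mod 8); ε·ε+αω+βω = 0·0+-6·0+-5·1 ≡ 1  ⇒  (a,b)_2 = -1.
v=17: a=17^2·(≡2), b=17^2·(≡11) mod 17; (2|17)=+1, (11|17)=-1; (−1)^{2·2·8}·(+1)^2·(-1)^2 = +1.
v=13: a=13^2·(≡11), b=13^2·(≡7) mod 13; (11|13)=-1, (7|13)=-1; (−1)^{2·2·6}·(-1)^2·(-1)^2 = +1.
v=11: a=11^2·(≡10), b=11^5·(≡1) mod 11; (10|11)=-1, (1|11)=+1; (−1)^{2·5·5}·(-1)^5·(+1)^2 = -1.
v=5: a=5^2·(≡1), b=5^2·(≡3) mod 5; (1|5)=+1, (3|5)=-1; (−1)^{2·2·2}·(+1)^2·(-1)^2 = +1.
v=7: a=7^1·(≡3), b=7^2·(≡3) mod 7; (3|7)=-1, (3|7)=-1; (−1)^{1·2·3}·(-1)^2·(-1)^1 = -1.
|Ram(21, 418)| = 4, even; anisotropic at {2, 7, 11, 19}.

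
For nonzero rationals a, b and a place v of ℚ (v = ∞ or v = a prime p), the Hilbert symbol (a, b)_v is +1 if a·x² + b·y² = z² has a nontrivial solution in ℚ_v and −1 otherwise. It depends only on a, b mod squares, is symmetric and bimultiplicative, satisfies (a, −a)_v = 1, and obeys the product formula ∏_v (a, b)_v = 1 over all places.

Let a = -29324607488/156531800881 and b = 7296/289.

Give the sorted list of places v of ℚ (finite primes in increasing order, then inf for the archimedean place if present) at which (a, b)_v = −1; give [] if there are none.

Mod squares: a ≡ -2, b ≡ 114. Check v ∈ {∞, 2, 3, 11, 17, 19, 37, 43}.
v=11: a=11^2·(≡3), b=11^0·(≡1) mod 11; (3|11)=+1, (1|11)=+1; (−1)^{2·0·5}·(+1)^0·(+1)^2 = +1.
v=2: v_2(a)=17, v_2(b)=7; units ≡ 7, 1 (mod 8); ε·ε+αω+βω = 1·0+17·0+7·0 ≡ 0  ⇒  (a,b)_2 = +1.
v=19: a=19^0·(≡7), b=19^1·(≡1) mod 19; (7|19)=+1, (1|19)=+1; (−1)^{0·1·9}·(+1)^1·(+1)^0 = +1.
v=37: a=37^-4·(≡15), b=37^0·(≡36) mod 37; (15|37)=-1, (36|37)=+1; (−1)^{-4·0·18}·(-1)^0·(+1)^-4 = +1.
v=17: a=17^-4·(≡13), b=17^-2·(≡3) mod 17; (13|17)=+1, (3|17)=-1; (−1)^{-4·-2·8}·(+1)^-2·(-1)^-4 = +1.
v=43: a=43^2·(≡16), b=43^0·(≡37) mod 43; (16|43)=+1, (37|43)=-1; (−1)^{2·0·21}·(+1)^0·(-1)^2 = +1.
v=3: a=3^0·(≡1), b=3^1·(≡2) mod 3; (1|3)=+1, (2|3)=-1; (−1)^{0·1·1}·(+1)^1·(-1)^0 = +1.
v=∞: -2 < 0 and 114 > 0  ⇒  (a,b)_∞ = +1.
Every local symbol is +1, so the conic -2·x² + 114·y² = z² has ℚ_v-points for all v and hence a ℚ-point; (a, b / ℚ) ≅ M_2(ℚ).

[]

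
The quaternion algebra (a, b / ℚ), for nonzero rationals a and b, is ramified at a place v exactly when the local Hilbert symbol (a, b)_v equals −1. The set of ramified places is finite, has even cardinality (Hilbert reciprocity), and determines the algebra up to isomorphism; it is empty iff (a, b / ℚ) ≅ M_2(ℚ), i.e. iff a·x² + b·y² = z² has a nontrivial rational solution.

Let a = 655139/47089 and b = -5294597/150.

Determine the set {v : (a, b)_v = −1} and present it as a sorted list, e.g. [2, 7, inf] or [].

(a, b) ≡ (779, -5358) mod (ℚ^×)²; places V = {2, 3, 5, 7, 11, 19, 29, 31, 41, 47, ∞}.
(a,b)_5: α=0, u≡1; β=-2, v≡3 (mod 5); (1|5)=+1, (3|5)=-1; sign (−1)^0·+1^-2·-1^0 = +1.
(a,b)_∞: sgn(779)=+, sgn(-5358)=−, so +1.
(a,b)_47: α=0, u≡27; β=1, v≡27 (mod 47); (27|47)=+1, (27|47)=+1; sign (−1)^0·+1^1·+1^0 = +1.
(a,b)_29: α=2, u≡13; β=0, v≡4 (mod 29); (13|29)=+1, (4|29)=+1; sign (−1)^0·+1^0·+1^2 = +1.
(a,b)_7: α=-2, u≡1; β=2, v≡2 (mod 7); (1|7)=+1, (2|7)=+1; sign (−1)^0·+1^2·+1^-2 = +1.
(a,b)_19: α=1, u≡13; β=1, v≡14 (mod 19); (13|19)=-1, (14|19)=-1; sign (−1)^1·-1^1·-1^1 = -1.
(a,b)_31: α=-2, u≡25; β=0, v≡9 (mod 31); (25|31)=+1, (9|31)=+1; sign (−1)^0·+1^0·+1^-2 = +1.
(a,b)_11: α=0, u≡5; β=2, v≡8 (mod 11); (5|11)=+1, (8|11)=-1; sign (−1)^0·+1^2·-1^0 = +1.
(a,b)_2: α=0, β=-1; u≡3, v≡1 (mod 8); ε(u)ε(v)=1·0, αω(v)=0·0, βω(u)=-1·1; sum ≡ 1  ⇒  -1.
(a,b)_3: α=0, u≡2; β=-1, v≡2 (mod 3); (2|3)=-1, (2|3)=-1; sign (−1)^0·-1^-1·-1^0 = -1.
(a,b)_41: α=1, u≡19; β=0, v≡22 (mod 41); (19|41)=-1, (22|41)=-1; sign (−1)^0·-1^0·-1^1 = -1.
Ram(779, -5358) = {2, 3, 19, 41}; no ℚ_2-point on the conic.

[2, 3, 19, 41]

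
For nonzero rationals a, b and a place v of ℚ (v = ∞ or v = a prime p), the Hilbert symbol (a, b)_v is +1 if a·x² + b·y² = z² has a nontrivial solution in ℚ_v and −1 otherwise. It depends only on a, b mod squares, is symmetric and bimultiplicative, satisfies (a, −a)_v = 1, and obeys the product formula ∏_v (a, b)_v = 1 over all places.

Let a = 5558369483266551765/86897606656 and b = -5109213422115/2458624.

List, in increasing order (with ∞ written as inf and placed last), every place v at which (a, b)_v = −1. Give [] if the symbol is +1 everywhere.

(a, b) ≡ (109383285, -985435) mod (ℚ^×)²; places V = {2, 3, 5, 7, 11, 19, 23, 37, 41, 47, ∞}.
(a,b)_5: α=1, u≡3; β=1, v≡3 (mod 5); (3|5)=-1, (3|5)=-1; sign (−1)^0·-1^1·-1^1 = +1.
(a,b)_∞: sgn(109383285)=+, sgn(-985435)=−, so +1.
(a,b)_23: α=3, u≡2; β=3, v≡18 (mod 23); (2|23)=+1, (18|23)=+1; sign (−1)^1·+1^3·+1^3 = -1.
(a,b)_47: α=-2, u≡19; β=0, v≡36 (mod 47); (19|47)=-1, (36|47)=+1; sign (−1)^0·-1^0·+1^-2 = +1.
(a,b)_11: α=5, u≡9; β=3, v≡6 (mod 11); (9|11)=+1, (6|11)=-1; sign (−1)^1·+1^3·-1^5 = +1.
(a,b)_37: α=1, u≡13; β=0, v≡19 (mod 37); (13|37)=-1, (19|37)=-1; sign (−1)^0·-1^0·-1^1 = -1.
(a,b)_7: α=-4, u≡1; β=-4, v≡1 (mod 7); (1|7)=+1, (1|7)=+1; sign (−1)^0·+1^-4·+1^-4 = +1.
(a,b)_2: α=-14, β=-10; u≡5, v≡5 (mod 8); ε(u)ε(v)=0·0, αω(v)=-14·1, βω(u)=-10·1; sum ≡ 0  ⇒  +1.
(a,b)_41: α=1, u≡7; β=1, v≡4 (mod 41); (7|41)=-1, (4|41)=+1; sign (−1)^0·-1^1·+1^1 = -1.
(a,b)_19: α=1, u≡13; β=1, v≡9 (mod 19); (13|19)=-1, (9|19)=+1; sign (−1)^1·-1^1·+1^1 = +1.
(a,b)_3: α=9, u≡1; β=4, v≡2 (mod 3); (1|3)=+1, (2|3)=-1; sign (−1)^0·+1^4·-1^9 = -1.
(109383285, -985435 / ℚ) ramifies at {3, 23, 37, 41}: a division algebra.

[3, 23, 37, 41]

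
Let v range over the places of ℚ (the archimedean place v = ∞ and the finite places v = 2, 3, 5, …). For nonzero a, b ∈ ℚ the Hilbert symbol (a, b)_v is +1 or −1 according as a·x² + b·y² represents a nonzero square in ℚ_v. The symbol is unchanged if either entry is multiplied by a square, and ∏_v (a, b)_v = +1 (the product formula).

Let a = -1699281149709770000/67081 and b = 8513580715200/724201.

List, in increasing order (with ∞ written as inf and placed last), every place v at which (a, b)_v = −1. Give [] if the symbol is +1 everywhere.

(a, b) ≡ (-17, 16907) mod (ℚ^×)²; places V = {2, 3, 5, 7, 11, 17, 23, 29, 37, 53, ∞}.
(a,b)_17: α=3, u≡2; β=2, v≡1 (mod 17); (2|17)=+1, (1|17)=+1; sign (−1)^0·+1^2·+1^3 = +1.
(a,b)_∞: sgn(-17)=−, sgn(16907)=+, so +1.
(a,b)_11: α=4, u≡1; β=3, v≡7 (mod 11); (1|11)=+1, (7|11)=-1; sign (−1)^0·+1^3·-1^4 = +1.
(a,b)_23: α=0, u≡16; β=-2, v≡3 (mod 23); (16|23)=+1, (3|23)=+1; sign (−1)^0·+1^-2·+1^0 = +1.
(a,b)_2: α=4, β=6; u≡7, v≡3 (mod 8); ε(u)ε(v)=1·1, αω(v)=4·1, βω(u)=6·0; sum ≡ 1  ⇒  -1.
(a,b)_29: α=2, u≡8; β=1, v≡15 (mod 29); (8|29)=-1, (15|29)=-1; sign (−1)^0·-1^1·-1^2 = -1.
(a,b)_3: α=0, u≡1; β=2, v≡2 (mod 3); (1|3)=+1, (2|3)=-1; sign (−1)^0·+1^2·-1^0 = +1.
(a,b)_37: α=-2, u≡20; β=-2, v≡5 (mod 37); (20|37)=-1, (5|37)=-1; sign (−1)^0·-1^-2·-1^-2 = +1.
(a,b)_7: α=-2, u≡1; β=0, v≡4 (mod 7); (1|7)=+1, (4|7)=+1; sign (−1)^0·+1^0·+1^-2 = +1.
(a,b)_53: α=2, u≡28; β=1, v≡49 (mod 53); (28|53)=+1, (49|53)=+1; sign (−1)^0·+1^1·+1^2 = +1.
(a,b)_5: α=4, u≡3; β=2, v≡3 (mod 5); (3|5)=-1, (3|5)=-1; sign (−1)^0·-1^2·-1^4 = +1.
Ram(-17, 16907) = {2, 29}; no ℚ_2-point on the conic.

[2, 29]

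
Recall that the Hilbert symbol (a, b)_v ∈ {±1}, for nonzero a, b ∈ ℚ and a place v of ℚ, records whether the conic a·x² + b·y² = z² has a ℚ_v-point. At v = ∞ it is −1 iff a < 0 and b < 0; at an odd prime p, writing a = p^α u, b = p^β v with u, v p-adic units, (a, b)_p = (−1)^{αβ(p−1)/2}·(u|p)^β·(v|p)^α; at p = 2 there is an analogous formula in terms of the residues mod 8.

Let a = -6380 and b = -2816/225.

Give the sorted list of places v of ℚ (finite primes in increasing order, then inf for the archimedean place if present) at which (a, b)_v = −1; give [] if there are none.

[29, inf]

(a, b) ≡ (-1595, -11) mod (ℚ^×)²; places V = {2, 3, 5, 11, 29, ∞}.
(a,b)_∞: sgn(-1595)=−, sgn(-11)=−, so -1.
(a,b)_11: α=1, u≡3; β=1, v≡6 (mod 11); (3|11)=+1, (6|11)=-1; sign (−1)^1·+1^1·-1^1 = +1.
(a,b)_3: α=0, u≡1; β=-2, v≡1 (mod 3); (1|3)=+1, (1|3)=+1; sign (−1)^0·+1^-2·+1^0 = +1.
(a,b)_5: α=1, u≡4; β=-2, v≡1 (mod 5); (4|5)=+1, (1|5)=+1; sign (−1)^0·+1^-2·+1^1 = +1.
(a,b)_29: α=1, u≡12; β=0, v≡17 (mod 29); (12|29)=-1, (17|29)=-1; sign (−1)^0·-1^0·-1^1 = -1.
(a,b)_2: α=2, β=8; u≡5, v≡5 (mod 8); ε(u)ε(v)=0·0, αω(v)=2·1, βω(u)=8·1; sum ≡ 0  ⇒  +1.
(-1595, -11 / ℚ) ramifies at {29, ∞}: a division algebra.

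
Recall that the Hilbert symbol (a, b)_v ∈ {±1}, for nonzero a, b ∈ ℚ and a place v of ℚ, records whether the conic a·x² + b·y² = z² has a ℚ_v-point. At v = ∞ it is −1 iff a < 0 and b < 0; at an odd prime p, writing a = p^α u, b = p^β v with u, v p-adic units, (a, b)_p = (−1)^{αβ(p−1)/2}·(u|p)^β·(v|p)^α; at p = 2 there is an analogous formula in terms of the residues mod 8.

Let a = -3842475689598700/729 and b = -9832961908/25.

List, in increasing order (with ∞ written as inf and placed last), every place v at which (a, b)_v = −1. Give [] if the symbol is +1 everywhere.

[11, inf]

Mod squares: a ≡ -187, b ≡ -493. Check v ∈ {∞, 2, 3, 5, 7, 11, 17, 29}.
v=11: a=11^3·(≡4), b=11^2·(≡8) mod 11; (4|11)=+1, (8|11)=-1; (−1)^{3·2·5}·(+1)^2·(-1)^3 = -1.
v=5: a=5^2·(≡3), b=5^-2·(≡2) mod 5; (3|5)=-1, (2|5)=-1; (−1)^{2·-2·2}·(-1)^-2·(-1)^2 = +1.
v=∞: -187 < 0 and -493 < 0  ⇒  (a,b)_∞ = -1.
v=3: a=3^-6·(≡2), b=3^0·(≡2) mod 3; (2|3)=-1, (2|3)=-1; (−1)^{-6·0·1}·(-1)^0·(-1)^-6 = +1.
v=7: a=7^4·(≡1), b=7^2·(≡1) mod 7; (1|7)=+1, (1|7)=+1; (−1)^{4·2·3}·(+1)^2·(+1)^4 = +1.
v=17: a=17^1·(≡12), b=17^1·(≡5) mod 17; (12|17)=-1, (5|17)=-1; (−1)^{1·1·8}·(-1)^1·(-1)^1 = +1.
v=2: v_2(a)=2, v_2(b)=2; units ≡ 5, 3 (mod 8); ε·ε+αω+βω = 0·1+2·1+2·1 ≡ 0  ⇒  (a,b)_2 = +1.
v=29: a=29^4·(≡6), b=29^3·(≡18) mod 29; (6|29)=+1, (18|29)=-1; (−1)^{4·3·14}·(+1)^3·(-1)^4 = +1.
(-187, -493 / ℚ) ramifies at {11, ∞}: a division algebra.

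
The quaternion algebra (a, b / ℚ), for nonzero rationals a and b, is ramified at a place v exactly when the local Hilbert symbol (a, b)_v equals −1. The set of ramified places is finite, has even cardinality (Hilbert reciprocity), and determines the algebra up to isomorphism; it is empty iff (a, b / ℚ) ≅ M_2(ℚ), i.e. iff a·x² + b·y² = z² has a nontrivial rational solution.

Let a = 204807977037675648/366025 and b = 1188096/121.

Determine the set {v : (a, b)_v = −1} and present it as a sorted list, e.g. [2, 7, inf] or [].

(a, b) ≡ (2, 4641) mod (ℚ^×)²; places V = {2, 3, 5, 7, 11, 13, 17, ∞}.
(a,b)_17: α=4, u≡2; β=1, v≡9 (mod 17); (2|17)=+1, (9|17)=+1; sign (−1)^0·+1^1·+1^4 = +1.
(a,b)_7: α=2, u≡2; β=1, v≡3 (mod 7); (2|7)=+1, (3|7)=-1; sign (−1)^0·+1^1·-1^2 = +1.
(a,b)_3: α=4, u≡2; β=1, v≡2 (mod 3); (2|3)=-1, (2|3)=-1; sign (−1)^0·-1^1·-1^4 = -1.
(a,b)_∞: sgn(2)=+, sgn(4641)=+, so +1.
(a,b)_2: α=7, β=8; u≡1, v≡1 (mod 8); ε(u)ε(v)=0·0, αω(v)=7·0, βω(u)=8·0; sum ≡ 0  ⇒  +1.
(a,b)_5: α=-2, u≡3; β=0, v≡1 (mod 5); (3|5)=-1, (1|5)=+1; sign (−1)^0·-1^0·+1^-2 = +1.
(a,b)_11: α=-4, u≡7; β=-2, v≡8 (mod 11); (7|11)=-1, (8|11)=-1; sign (−1)^0·-1^-2·-1^-4 = +1.
(a,b)_13: α=6, u≡11; β=1, v≡7 (mod 13); (11|13)=-1, (7|13)=-1; sign (−1)^0·-1^1·-1^6 = -1.
Ram(2, 4641) = {3, 13}; no ℚ_3-point on the conic.

[3, 13]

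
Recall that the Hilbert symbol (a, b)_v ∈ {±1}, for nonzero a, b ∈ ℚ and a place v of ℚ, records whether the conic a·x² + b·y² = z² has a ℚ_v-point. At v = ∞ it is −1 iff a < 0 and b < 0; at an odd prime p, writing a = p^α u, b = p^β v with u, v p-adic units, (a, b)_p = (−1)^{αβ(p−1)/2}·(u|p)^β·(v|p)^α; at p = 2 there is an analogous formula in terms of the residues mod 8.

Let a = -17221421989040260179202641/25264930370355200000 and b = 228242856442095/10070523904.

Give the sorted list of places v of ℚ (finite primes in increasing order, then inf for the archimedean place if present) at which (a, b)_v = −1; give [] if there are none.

[2, 11]

Mod squares: a ≡ -5, b ≡ 55. Check v ∈ {∞, 2, 3, 5, 7, 11, 19}.
v=7: a=7^-6·(≡1), b=7^-4·(≡6) mod 7; (1|7)=+1, (6|7)=-1; (−1)^{-6·-4·3}·(+1)^-4·(-1)^-6 = +1.
v=11: a=11^4·(≡6), b=11^3·(≡1) mod 11; (6|11)=-1, (1|11)=+1; (−1)^{4·3·5}·(-1)^3·(+1)^4 = -1.
v=∞: -5 < 0 and 55 > 0  ⇒  (a,b)_∞ = +1.
v=5: a=5^-5·(≡1), b=5^1·(≡1) mod 5; (1|5)=+1, (1|5)=+1; (−1)^{-5·1·2}·(+1)^1·(+1)^-5 = +1.
v=19: a=19^12·(≡14), b=19^6·(≡11) mod 19; (14|19)=-1, (11|19)=+1; (−1)^{12·6·9}·(-1)^6·(+1)^12 = +1.
v=2: v_2(a)=-36, v_2(b)=-22; units ≡ 3, 7 (mod 8); ε·ε+αω+βω = 1·1+-36·0+-22·1 ≡ 1  ⇒  (a,b)_2 = -1.
v=3: a=3^12·(≡1), b=3^6·(≡1) mod 3; (1|3)=+1, (1|3)=+1; (−1)^{12·6·1}·(+1)^6·(+1)^12 = +1.
(-5, 55 / ℚ) ramifies at {2, 11}: a division algebra.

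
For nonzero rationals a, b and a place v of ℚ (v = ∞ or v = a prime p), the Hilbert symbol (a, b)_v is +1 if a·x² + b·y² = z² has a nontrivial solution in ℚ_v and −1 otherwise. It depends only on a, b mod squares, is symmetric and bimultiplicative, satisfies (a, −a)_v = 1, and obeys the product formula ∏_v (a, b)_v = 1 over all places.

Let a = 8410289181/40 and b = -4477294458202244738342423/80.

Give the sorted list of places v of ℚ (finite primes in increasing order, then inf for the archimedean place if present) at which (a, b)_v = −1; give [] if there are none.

(a, b) ≡ (84102891810, -2848435) mod (ℚ^×)²; places V = {2, 3, 5, 7, 17, 19, 23, 31, 37, 47, ∞}.
(a,b)_2: α=-3, β=-4; u≡1, v≡5 (mod 8); ε(u)ε(v)=0·0, αω(v)=-3·1, βω(u)=-4·0; sum ≡ 1  ⇒  -1.
(a,b)_∞: sgn(84102891810)=+, sgn(-2848435)=−, so +1.
(a,b)_19: α=1, u≡9; β=2, v≡5 (mod 19); (9|19)=+1, (5|19)=+1; sign (−1)^0·+1^2·+1^1 = +1.
(a,b)_3: α=1, u≡2; β=0, v≡2 (mod 3); (2|3)=-1, (2|3)=-1; sign (−1)^0·-1^0·-1^1 = -1.
(a,b)_17: α=1, u≡16; β=3, v≡10 (mod 17); (16|17)=+1, (10|17)=-1; sign (−1)^0·+1^3·-1^1 = -1.
(a,b)_7: α=1, u≡1; β=2, v≡3 (mod 7); (1|7)=+1, (3|7)=-1; sign (−1)^0·+1^2·-1^1 = -1.
(a,b)_37: α=1, u≡30; β=2, v≡4 (mod 37); (30|37)=+1, (4|37)=+1; sign (−1)^0·+1^2·+1^1 = +1.
(a,b)_5: α=-1, u≡2; β=-1, v≡2 (mod 5); (2|5)=-1, (2|5)=-1; sign (−1)^0·-1^-1·-1^-1 = +1.
(a,b)_47: α=1, u≡17; β=3, v≡36 (mod 47); (17|47)=+1, (36|47)=+1; sign (−1)^1·+1^3·+1^1 = -1.
(a,b)_31: α=1, u≡16; β=3, v≡24 (mod 31); (16|31)=+1, (24|31)=-1; sign (−1)^1·+1^3·-1^1 = +1.
(a,b)_23: α=1, u≡22; β=3, v≡7 (mod 23); (22|23)=-1, (7|23)=-1; sign (−1)^1·-1^3·-1^1 = -1.
Ram(84102891810, -2848435) = {2, 3, 7, 17, 23, 47}; no ℚ_2-point on the conic.

[2, 3, 7, 17, 23, 47]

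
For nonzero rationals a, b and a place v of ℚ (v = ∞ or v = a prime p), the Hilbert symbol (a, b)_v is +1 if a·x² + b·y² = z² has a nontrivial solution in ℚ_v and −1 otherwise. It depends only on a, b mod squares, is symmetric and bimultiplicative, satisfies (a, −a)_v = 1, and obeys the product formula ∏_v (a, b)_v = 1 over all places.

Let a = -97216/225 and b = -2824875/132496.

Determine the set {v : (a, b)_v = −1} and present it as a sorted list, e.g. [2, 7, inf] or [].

[31, inf]

(a, b) ≡ (-31, -155) mod (ℚ^×)²; places V = {2, 3, 5, 7, 13, 31, ∞}.
(a,b)_31: α=1, u≡11; β=1, v≡23 (mod 31); (11|31)=-1, (23|31)=-1; sign (−1)^1·-1^1·-1^1 = -1.
(a,b)_2: α=6, β=-4; u≡1, v≡5 (mod 8); ε(u)ε(v)=0·0, αω(v)=6·1, βω(u)=-4·0; sum ≡ 0  ⇒  +1.
(a,b)_5: α=-2, u≡1; β=3, v≡1 (mod 5); (1|5)=+1, (1|5)=+1; sign (−1)^0·+1^3·+1^-2 = +1.
(a,b)_13: α=0, u≡6; β=-2, v≡3 (mod 13); (6|13)=-1, (3|13)=+1; sign (−1)^0·-1^-2·+1^0 = +1.
(a,b)_∞: sgn(-31)=−, sgn(-155)=−, so -1.
(a,b)_3: α=-2, u≡2; β=6, v≡1 (mod 3); (2|3)=-1, (1|3)=+1; sign (−1)^0·-1^6·+1^-2 = +1.
(a,b)_7: α=2, u≡4; β=-2, v≡5 (mod 7); (4|7)=+1, (5|7)=-1; sign (−1)^0·+1^-2·-1^2 = +1.
Ram(-31, -155) = {31, ∞}; no ℚ_31-point on the conic.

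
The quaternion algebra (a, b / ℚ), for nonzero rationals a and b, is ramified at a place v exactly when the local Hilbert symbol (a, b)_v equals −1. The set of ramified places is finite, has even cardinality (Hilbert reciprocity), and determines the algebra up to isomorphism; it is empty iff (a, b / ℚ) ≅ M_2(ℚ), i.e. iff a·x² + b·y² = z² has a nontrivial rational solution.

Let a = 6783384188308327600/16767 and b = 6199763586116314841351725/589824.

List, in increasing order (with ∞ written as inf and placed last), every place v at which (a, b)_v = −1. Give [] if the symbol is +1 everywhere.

(a, b) ≡ (2093, 1937221) mod (ℚ^×)²; places V = {2, 3, 5, 7, 11, 13, 19, 23, 31, 43, ∞}.
(a,b)_31: α=2, u≡28; β=3, v≡15 (mod 31); (28|31)=+1, (15|31)=-1; sign (−1)^0·+1^3·-1^2 = +1.
(a,b)_∞: sgn(2093)=+, sgn(1937221)=+, so +1.
(a,b)_13: α=1, u≡6; β=1, v≡11 (mod 13); (6|13)=-1, (11|13)=-1; sign (−1)^0·-1^1·-1^1 = +1.
(a,b)_19: α=2, u≡13; β=3, v≡16 (mod 19); (13|19)=-1, (16|19)=+1; sign (−1)^0·-1^3·+1^2 = -1.
(a,b)_2: α=4, β=-16; u≡5, v≡5 (mod 8); ε(u)ε(v)=0·0, αω(v)=4·1, βω(u)=-16·1; sum ≡ 0  ⇒  +1.
(a,b)_7: α=5, u≡6; β=8, v≡6 (mod 7); (6|7)=-1, (6|7)=-1; sign (−1)^0·-1^8·-1^5 = -1.
(a,b)_11: α=2, u≡3; β=3, v≡1 (mod 11); (3|11)=+1, (1|11)=+1; sign (−1)^0·+1^3·+1^2 = +1.
(a,b)_3: α=-6, u≡2; β=-2, v≡1 (mod 3); (2|3)=-1, (1|3)=+1; sign (−1)^0·-1^-2·+1^-6 = +1.
(a,b)_5: α=2, u≡2; β=2, v≡1 (mod 5); (2|5)=-1, (1|5)=+1; sign (−1)^0·-1^2·+1^2 = +1.
(a,b)_23: α=-1, u≡20; β=3, v≡6 (mod 23); (20|23)=-1, (6|23)=+1; sign (−1)^1·-1^3·+1^-1 = +1.
(a,b)_43: α=2, u≡28; β=0, v≡22 (mod 43); (28|43)=-1, (22|43)=-1; sign (−1)^0·-1^0·-1^2 = +1.
Ram(2093, 1937221) = {7, 19}; no ℚ_7-point on the conic.

[7, 19]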